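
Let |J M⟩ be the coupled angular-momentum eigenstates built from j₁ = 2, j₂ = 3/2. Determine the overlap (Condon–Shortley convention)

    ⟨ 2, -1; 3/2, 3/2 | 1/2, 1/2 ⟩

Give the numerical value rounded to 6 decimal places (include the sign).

√[2·3!1!0!/5! · 1!3!3!0!1!0!] = √(18/5)
  +(−1)^3/∏(3,0,0,0,1,0)! = -1/6  (running -1/6)
⟨..|..⟩ = √(18/5)·(-1/6) = -0.316228

−√(1/10) ≈ -0.316228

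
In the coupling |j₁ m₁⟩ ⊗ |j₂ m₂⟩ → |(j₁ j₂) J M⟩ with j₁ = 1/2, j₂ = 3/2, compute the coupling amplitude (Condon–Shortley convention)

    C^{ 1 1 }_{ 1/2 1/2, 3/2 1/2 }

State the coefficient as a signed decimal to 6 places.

+√(1/4) = +0.500000

triangle: 1!×0!×2!/4! = 2/24
(j±m)!: 1!×0!×2!×1!×2!×0! = 4
prefactor² = (2J+1)×Δ×N² = 1
  k=0: +1/(0!×1!×0!×2!×0!×0!) = 1/2
Σ = 1/2  ⇒  CG² = 1×1/2² = 1/4
CG = +√(1/4) = +0.500000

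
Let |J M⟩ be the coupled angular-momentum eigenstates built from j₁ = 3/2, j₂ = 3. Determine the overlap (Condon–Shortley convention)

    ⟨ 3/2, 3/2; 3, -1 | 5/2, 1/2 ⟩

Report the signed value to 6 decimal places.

+0.621059

triangle: 2!·1!·4!/8! = 48/40320
(j±m)!: 3!·0!·2!·4!·3!·2! = 3456
prefactor² = (2J+1)·Δ·N² = 864/35
  k=0: +1/(0!·2!·0!·2!·1!·2!) = 1/8
Σ = 1/8  ⇒  CG² = 864/35·1/8² = 27/70
CG = +√(27/70) = +0.621059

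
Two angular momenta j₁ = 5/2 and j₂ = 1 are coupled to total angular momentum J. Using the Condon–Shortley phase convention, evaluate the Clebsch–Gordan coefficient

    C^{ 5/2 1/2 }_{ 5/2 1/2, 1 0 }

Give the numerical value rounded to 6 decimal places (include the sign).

+0.169031

j₁+j₂−J=1  J+j₁−j₂=4  J−j₁+j₂=1  j₁+j₂+J+1=7
(j₁±m₁, j₂±m₂, J±M) = (3,2,1,1,3,2)
P² = 144/35
sum k=0..1:
  [0] +1/4 = 1/4
  [1] −1/6 = -1/6
S = 1/12
C² = P²·S² = 1/35 ; C = +0.169031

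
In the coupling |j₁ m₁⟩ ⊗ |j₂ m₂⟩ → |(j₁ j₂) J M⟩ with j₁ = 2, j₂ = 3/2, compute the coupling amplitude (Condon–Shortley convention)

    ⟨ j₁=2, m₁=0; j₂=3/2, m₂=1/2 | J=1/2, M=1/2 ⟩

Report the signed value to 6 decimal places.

+0.447214  (= +√(1/5))

j₁+j₂−J=3  J+j₁−j₂=1  J−j₁+j₂=0  j₁+j₂+J+1=5
(j₁±m₁, j₂±m₂, J±M) = (2,2,2,1,1,0)
P² = 4/5
sum k=2..2:
  [2] +1/2 = 1/2
S = 1/2
C² = P²·S² = 1/5 ; C = +0.447214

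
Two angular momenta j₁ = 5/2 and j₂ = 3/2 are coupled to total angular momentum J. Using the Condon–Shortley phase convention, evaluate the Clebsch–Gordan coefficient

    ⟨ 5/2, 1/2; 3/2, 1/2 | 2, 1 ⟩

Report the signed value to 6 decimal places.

−√(25/84) = -0.545545

j₁+j₂−J=2  J+j₁−j₂=3  J−j₁+j₂=1  j₁+j₂+J+1=7
(j₁±m₁, j₂±m₂, J±M) = (3,2,2,1,3,1)
P² = 12/7
sum k=1..2:
  [1] −1/2 = -1/2
  [2] +1/12 = 1/12
S = -5/12
C² = P²·S² = 25/84 ; C = -0.545545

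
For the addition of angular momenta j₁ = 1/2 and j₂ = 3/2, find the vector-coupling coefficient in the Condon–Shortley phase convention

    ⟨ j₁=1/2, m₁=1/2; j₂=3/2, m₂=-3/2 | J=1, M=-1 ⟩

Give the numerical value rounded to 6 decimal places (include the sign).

√[3·1!0!2!/4! · 1!0!0!3!0!2!] = √(3)
  +(−1)^0/∏(0,1,0,0,0,2)! = 1/2  (running 1/2)
⟨..|..⟩ = √(3)·(1/2) = +0.866025

+√(3/4) = +0.866025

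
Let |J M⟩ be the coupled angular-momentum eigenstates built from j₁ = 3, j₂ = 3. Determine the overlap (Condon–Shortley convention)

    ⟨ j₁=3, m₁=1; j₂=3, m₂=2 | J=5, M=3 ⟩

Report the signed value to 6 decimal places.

triangle: 1!×5!×5!/12! = 14400/479001600
(j±m)!: 4!×2!×5!×1!×8!×2! = 464486400
prefactor² = (2J+1)×Δ×N² = 153600
  k=0: +1/(0!×1!×2!×5!×3!×0!) = 1/1440
  k=1: −1/(1!×0!×1!×4!×4!×1!) = -1/576
Σ = -1/960  ⇒  CG² = 153600×(-1/960)² = 1/6
CG = −√(1/6) = -0.408248

−√(1/6) = -0.408248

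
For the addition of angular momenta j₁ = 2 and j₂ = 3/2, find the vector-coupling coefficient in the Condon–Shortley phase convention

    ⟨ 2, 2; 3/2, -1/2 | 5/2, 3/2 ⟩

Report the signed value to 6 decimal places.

+0.676123

√[6·1!3!2!/7! · 4!0!1!2!4!1!] = √(576/35)
  +(−1)^0/∏(0,1,0,1,3,1)! = 1/6  (running 1/6)
⟨..|..⟩ = √(576/35)·(1/6) = +0.676123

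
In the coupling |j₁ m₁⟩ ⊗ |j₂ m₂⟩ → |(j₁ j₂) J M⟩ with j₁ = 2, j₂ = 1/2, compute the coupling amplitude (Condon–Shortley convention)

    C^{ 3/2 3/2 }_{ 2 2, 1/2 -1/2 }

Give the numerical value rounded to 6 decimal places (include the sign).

√[4·1!3!0!/5! · 4!0!0!1!3!0!] = √(144/5)
  +(−1)^0/∏(0,1,0,0,3,0)! = 1/6  (running 1/6)
⟨..|..⟩ = √(144/5)·(1/6) = +0.894427

+√(4/5) ≈ +0.894427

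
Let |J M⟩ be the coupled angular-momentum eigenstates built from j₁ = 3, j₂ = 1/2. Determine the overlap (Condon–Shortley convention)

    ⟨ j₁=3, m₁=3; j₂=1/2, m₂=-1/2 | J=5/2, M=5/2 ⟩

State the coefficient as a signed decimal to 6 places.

+0.925820

j₁+j₂−J=1  J+j₁−j₂=5  J−j₁+j₂=0  j₁+j₂+J+1=7
(j₁±m₁, j₂±m₂, J±M) = (6,0,0,1,5,0)
P² = 86400/7
sum k=0..0:
  [0] +1/120 = 1/120
S = 1/120
C² = P²·S² = 6/7 ; C = +0.925820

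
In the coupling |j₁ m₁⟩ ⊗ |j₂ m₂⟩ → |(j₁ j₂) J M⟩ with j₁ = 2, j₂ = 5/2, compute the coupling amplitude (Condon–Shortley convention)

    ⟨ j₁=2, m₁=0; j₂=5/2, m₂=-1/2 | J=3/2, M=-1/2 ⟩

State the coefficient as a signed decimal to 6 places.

triangle: 3!·1!·2!/7! = 12/5040
(j±m)!: 2!·2!·2!·3!·1!·2! = 96
prefactor² = (2J+1)·Δ·N² = 32/35
  k=1: −1/(1!·2!·1!·1!·0!·1!) = -1/2
  k=2: +1/(2!·1!·0!·0!·1!·2!) = 1/4
Σ = -1/4  ⇒  CG² = 32/35·(-1/4)² = 2/35
CG = −√(2/35) = -0.239046

-0.239046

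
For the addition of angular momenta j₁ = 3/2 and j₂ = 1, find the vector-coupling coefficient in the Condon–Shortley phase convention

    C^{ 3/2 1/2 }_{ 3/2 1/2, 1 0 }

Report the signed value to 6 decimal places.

+0.258199

√[4·1!2!1!/5! · 2!1!1!1!2!1!] = √(4/15)
  +(−1)^0/∏(0,1,1,1,1,0)! = 1  (running 1)
  +(−1)^1/∏(1,0,0,0,2,1)! = -1/2  (running 1/2)
⟨..|..⟩ = √(4/15)·(1/2) = +0.258199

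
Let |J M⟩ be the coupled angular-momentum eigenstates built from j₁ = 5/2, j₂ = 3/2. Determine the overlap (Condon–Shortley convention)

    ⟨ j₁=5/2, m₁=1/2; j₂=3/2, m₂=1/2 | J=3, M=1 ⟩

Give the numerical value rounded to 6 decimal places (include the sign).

j₁+j₂−J=1  J+j₁−j₂=4  J−j₁+j₂=2  j₁+j₂+J+1=8
(j₁±m₁, j₂±m₂, J±M) = (3,2,2,1,4,2)
P² = 48/5
sum k=0..1:
  [0] +1/8 = 1/8
  [1] −1/6 = -1/6
S = -1/24
C² = P²·S² = 1/60 ; C = -0.129099

−√(1/60) = -0.129099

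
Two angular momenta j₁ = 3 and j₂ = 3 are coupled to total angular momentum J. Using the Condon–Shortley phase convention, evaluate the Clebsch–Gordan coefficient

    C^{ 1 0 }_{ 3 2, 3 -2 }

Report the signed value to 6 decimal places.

j₁+j₂−J=5  J+j₁−j₂=1  J−j₁+j₂=1  j₁+j₂+J+1=8
(j₁±m₁, j₂±m₂, J±M) = (5,1,1,5,1,1)
P² = 900/7
sum k=0..1:
  [0] +1/120 = 1/120
  [1] −1/24 = -1/24
S = -1/30
C² = P²·S² = 1/7 ; C = -0.377964

−√(1/7) ≈ -0.377964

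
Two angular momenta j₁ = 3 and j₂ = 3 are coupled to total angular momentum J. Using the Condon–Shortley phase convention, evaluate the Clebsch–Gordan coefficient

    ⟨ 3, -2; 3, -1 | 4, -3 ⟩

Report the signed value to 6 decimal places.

−√(1/11) = -0.301511

triangle: 2!*4!*4!/11! = 1152/39916800
(j±m)!: 1!*5!*2!*4!*1!*7! = 29030400
prefactor² = (2J+1)*Δ*N² = 82944/11
  k=1: −1/(1!*1!*4!*1!*0!*3!) = -1/144
  k=2: +1/(2!*0!*3!*0!*1!*4!) = 1/288
Σ = -1/288  ⇒  CG² = 82944/11*(-1/288)² = 1/11
CG = −√(1/11) = -0.301511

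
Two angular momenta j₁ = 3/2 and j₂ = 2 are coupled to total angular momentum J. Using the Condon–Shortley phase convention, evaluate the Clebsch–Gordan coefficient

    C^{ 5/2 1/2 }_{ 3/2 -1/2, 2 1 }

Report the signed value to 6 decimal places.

-0.597614

√[6·1!2!3!/7! · 1!2!3!1!3!2!] = √(72/35)
  +(−1)^0/∏(0,1,2,3,0,0)! = 1/12  (running 1/12)
  +(−1)^1/∏(1,0,1,2,1,1)! = -1/2  (running -5/12)
⟨..|..⟩ = √(72/35)·(-5/12) = -0.597614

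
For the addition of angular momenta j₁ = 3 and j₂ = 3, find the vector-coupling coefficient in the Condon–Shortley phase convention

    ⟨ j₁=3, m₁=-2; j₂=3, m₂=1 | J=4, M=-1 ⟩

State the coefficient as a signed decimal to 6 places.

+√(16/77) ≈ +0.455842

√[9·2!4!4!/11! · 1!5!4!2!3!5!] = √(82944/77)
  +(−1)^1/∏(1,1,4,3,0,1)! = -1/144  (running -1/144)
  +(−1)^2/∏(2,0,3,2,1,2)! = 1/48  (running 1/72)
⟨..|..⟩ = √(82944/77)·(1/72) = +0.455842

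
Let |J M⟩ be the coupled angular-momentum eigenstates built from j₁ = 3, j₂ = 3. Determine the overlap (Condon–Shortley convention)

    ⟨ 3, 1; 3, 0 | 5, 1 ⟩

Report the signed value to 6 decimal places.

j₁+j₂−J=1  J+j₁−j₂=5  J−j₁+j₂=5  j₁+j₂+J+1=12
(j₁±m₁, j₂±m₂, J±M) = (4,2,3,3,6,4)
P² = 69120/7
sum k=0..1:
  [0] +1/144 = 1/144
  [1] −1/288 = -1/288
S = 1/288
C² = P²·S² = 5/42 ; C = +0.345033

+√(5/42) ≈ +0.345033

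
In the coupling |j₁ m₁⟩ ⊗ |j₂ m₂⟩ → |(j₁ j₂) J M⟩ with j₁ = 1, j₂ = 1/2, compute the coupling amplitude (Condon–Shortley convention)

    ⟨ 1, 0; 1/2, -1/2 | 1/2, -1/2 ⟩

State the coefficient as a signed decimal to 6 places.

j₁+j₂−J=1  J+j₁−j₂=1  J−j₁+j₂=0  j₁+j₂+J+1=3
(j₁±m₁, j₂±m₂, J±M) = (1,1,0,1,0,1)
P² = 1/3
sum k=0..0:
  [0] +1/1 = 1
S = 1
C² = P²·S² = 1/3 ; C = +0.577350

+0.577350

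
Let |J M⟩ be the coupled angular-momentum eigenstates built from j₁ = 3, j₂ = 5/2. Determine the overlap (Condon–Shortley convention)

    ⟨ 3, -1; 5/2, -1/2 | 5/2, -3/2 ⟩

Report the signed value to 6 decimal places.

+0.169031  (= +√(1/35))

√[6·3!3!2!/9! · 2!4!2!3!1!4!] = √(576/35)
  +(−1)^1/∏(1,2,3,1,0,1)! = -1/12  (running -1/12)
  +(−1)^2/∏(2,1,2,0,1,2)! = 1/8  (running 1/24)
⟨..|..⟩ = √(576/35)·(1/24) = +0.169031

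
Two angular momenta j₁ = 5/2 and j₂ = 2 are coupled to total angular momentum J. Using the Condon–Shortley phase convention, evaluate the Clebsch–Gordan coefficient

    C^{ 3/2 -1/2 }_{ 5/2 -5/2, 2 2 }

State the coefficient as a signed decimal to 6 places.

√[4·3!2!1!/7! · 0!5!4!0!1!2!] = √(384/7)
  +(−1)^3/∏(3,0,2,1,0,0)! = -1/12  (running -1/12)
⟨..|..⟩ = √(384/7)·(-1/12) = -0.617213

−√(8/21) = -0.617213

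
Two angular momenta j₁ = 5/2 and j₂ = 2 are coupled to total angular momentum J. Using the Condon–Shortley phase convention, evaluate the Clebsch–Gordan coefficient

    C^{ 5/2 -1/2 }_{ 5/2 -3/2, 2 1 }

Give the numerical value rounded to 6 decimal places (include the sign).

j₁+j₂−J=2  J+j₁−j₂=3  J−j₁+j₂=2  j₁+j₂+J+1=8
(j₁±m₁, j₂±m₂, J±M) = (1,4,3,1,2,3)
P² = 216/35
sum k=1..2:
  [1] −1/12 = -1/12
  [2] +1/4 = 1/4
S = 1/6
C² = P²·S² = 6/35 ; C = +0.414039

+√(6/35) ≈ +0.414039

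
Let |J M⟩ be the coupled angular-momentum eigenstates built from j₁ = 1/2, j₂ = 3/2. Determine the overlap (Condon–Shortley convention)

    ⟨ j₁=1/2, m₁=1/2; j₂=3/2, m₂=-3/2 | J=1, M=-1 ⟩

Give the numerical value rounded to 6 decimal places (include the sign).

√[3·1!0!2!/4! · 1!0!0!3!0!2!] = √(3)
  +(−1)^0/∏(0,1,0,0,0,2)! = 1/2  (running 1/2)
⟨..|..⟩ = √(3)·(1/2) = +0.866025

+0.866025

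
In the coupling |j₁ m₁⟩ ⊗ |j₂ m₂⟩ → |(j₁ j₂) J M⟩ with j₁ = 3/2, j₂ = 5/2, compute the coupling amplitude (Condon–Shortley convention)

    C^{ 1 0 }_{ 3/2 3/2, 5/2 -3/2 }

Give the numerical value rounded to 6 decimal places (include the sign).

+0.447214

triangle: 3!×0!×2!/6! = 12/720
(j±m)!: 3!×0!×1!×4!×1!×1! = 144
prefactor² = (2J+1)×Δ×N² = 36/5
  k=0: +1/(0!×3!×0!×1!×0!×1!) = 1/6
Σ = 1/6  ⇒  CG² = 36/5×1/6² = 1/5
CG = +√(1/5) = +0.447214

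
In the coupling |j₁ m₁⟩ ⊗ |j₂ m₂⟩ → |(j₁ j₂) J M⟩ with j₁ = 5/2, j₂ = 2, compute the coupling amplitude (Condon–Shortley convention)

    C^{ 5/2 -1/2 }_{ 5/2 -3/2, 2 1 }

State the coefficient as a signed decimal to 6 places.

√[6·2!3!2!/8! · 1!4!3!1!2!3!] = √(216/35)
  +(−1)^1/∏(1,1,3,2,0,0)! = -1/12  (running -1/12)
  +(−1)^2/∏(2,0,2,1,1,1)! = 1/4  (running 1/6)
⟨..|..⟩ = √(216/35)·(1/6) = +0.414039

+√(6/35) = +0.414039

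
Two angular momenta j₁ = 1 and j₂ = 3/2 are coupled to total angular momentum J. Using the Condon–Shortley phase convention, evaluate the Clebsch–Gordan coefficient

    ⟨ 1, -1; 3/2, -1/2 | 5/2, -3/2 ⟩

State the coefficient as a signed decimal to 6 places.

+√(3/5) ≈ +0.774597

√[6·0!2!3!/6! · 0!2!1!2!1!4!] = √(48/5)
  +(−1)^0/∏(0,0,2,1,0,2)! = 1/4  (running 1/4)
⟨..|..⟩ = √(48/5)·(1/4) = +0.774597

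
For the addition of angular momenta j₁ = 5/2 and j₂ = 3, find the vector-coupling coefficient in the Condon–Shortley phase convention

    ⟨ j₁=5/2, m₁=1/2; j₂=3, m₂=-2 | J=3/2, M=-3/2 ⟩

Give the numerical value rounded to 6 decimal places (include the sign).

j₁+j₂−J=4  J+j₁−j₂=1  J−j₁+j₂=2  j₁+j₂+J+1=8
(j₁±m₁, j₂±m₂, J±M) = (3,2,1,5,0,3)
P² = 288/7
sum k=1..1:
  [1] −1/12 = -1/12
S = -1/12
C² = P²·S² = 2/7 ; C = -0.534522

−√(2/7) = -0.534522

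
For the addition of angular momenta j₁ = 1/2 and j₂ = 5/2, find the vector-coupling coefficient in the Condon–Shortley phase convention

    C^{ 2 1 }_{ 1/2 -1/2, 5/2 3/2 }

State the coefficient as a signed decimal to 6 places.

j₁+j₂−J=1  J+j₁−j₂=0  J−j₁+j₂=4  j₁+j₂+J+1=6
(j₁±m₁, j₂±m₂, J±M) = (0,1,4,1,3,1)
P² = 24
sum k=1..1:
  [1] −1/6 = -1/6
S = -1/6
C² = P²·S² = 2/3 ; C = -0.816497

-0.816497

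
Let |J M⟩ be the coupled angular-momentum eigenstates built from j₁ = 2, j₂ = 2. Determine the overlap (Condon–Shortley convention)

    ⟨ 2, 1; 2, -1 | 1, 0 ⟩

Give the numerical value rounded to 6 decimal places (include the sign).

-0.316228

triangle: 3!×1!×1!/6! = 6/720
(j±m)!: 3!×1!×1!×3!×1!×1! = 36
prefactor² = (2J+1)×Δ×N² = 9/10
  k=0: +1/(0!×3!×1!×1!×0!×0!) = 1/6
  k=1: −1/(1!×2!×0!×0!×1!×1!) = -1/2
Σ = -1/3  ⇒  CG² = 9/10×(-1/3)² = 1/10
CG = −√(1/10) = -0.316228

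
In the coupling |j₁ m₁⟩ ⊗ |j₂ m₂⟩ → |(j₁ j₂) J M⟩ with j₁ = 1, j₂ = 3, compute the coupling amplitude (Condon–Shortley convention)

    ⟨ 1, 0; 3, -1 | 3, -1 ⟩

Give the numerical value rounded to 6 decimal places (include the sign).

j₁+j₂−J=1  J+j₁−j₂=1  J−j₁+j₂=5  j₁+j₂+J+1=8
(j₁±m₁, j₂±m₂, J±M) = (1,1,2,4,2,4)
P² = 48
sum k=0..1:
  [0] +1/12 = 1/12
  [1] −1/24 = -1/24
S = 1/24
C² = P²·S² = 1/12 ; C = +0.288675

+√(1/12) = +0.288675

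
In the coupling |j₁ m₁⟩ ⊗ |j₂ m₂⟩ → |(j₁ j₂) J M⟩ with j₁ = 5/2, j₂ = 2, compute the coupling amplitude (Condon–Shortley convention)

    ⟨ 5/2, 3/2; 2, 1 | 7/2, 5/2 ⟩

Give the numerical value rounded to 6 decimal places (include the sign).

triangle: 1!·4!·3!/9! = 144/362880
(j±m)!: 4!·1!·3!·1!·6!·1! = 103680
prefactor² = (2J+1)·Δ·N² = 2304/7
  k=0: +1/(0!·1!·1!·3!·3!·0!) = 1/36
  k=1: −1/(1!·0!·0!·2!·4!·1!) = -1/48
Σ = 1/144  ⇒  CG² = 2304/7·1/144² = 1/63
CG = +√(1/63) = +0.125988

+√(1/63) ≈ +0.125988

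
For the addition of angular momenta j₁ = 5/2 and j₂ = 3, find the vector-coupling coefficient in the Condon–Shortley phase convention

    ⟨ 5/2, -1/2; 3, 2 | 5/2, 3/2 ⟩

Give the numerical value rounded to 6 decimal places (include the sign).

+0.267261  (= +√(1/14))

√[6·3!2!3!/9! · 2!3!5!1!4!1!] = √(288/7)
  +(−1)^2/∏(2,1,1,3,1,0)! = 1/12  (running 1/12)
  +(−1)^3/∏(3,0,0,2,2,1)! = -1/24  (running 1/24)
⟨..|..⟩ = √(288/7)·(1/24) = +0.267261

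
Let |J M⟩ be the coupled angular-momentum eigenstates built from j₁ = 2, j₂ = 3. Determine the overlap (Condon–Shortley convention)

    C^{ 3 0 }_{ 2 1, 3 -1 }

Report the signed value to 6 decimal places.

triangle: 2!*2!*4!/9! = 96/362880
(j±m)!: 3!*1!*2!*4!*3!*3! = 10368
prefactor² = (2J+1)*Δ*N² = 96/5
  k=0: +1/(0!*2!*1!*2!*1!*2!) = 1/8
  k=1: −1/(1!*1!*0!*1!*2!*3!) = -1/12
Σ = 1/24  ⇒  CG² = 96/5*1/24² = 1/30
CG = +√(1/30) = +0.182574

+0.182574  (= +√(1/30))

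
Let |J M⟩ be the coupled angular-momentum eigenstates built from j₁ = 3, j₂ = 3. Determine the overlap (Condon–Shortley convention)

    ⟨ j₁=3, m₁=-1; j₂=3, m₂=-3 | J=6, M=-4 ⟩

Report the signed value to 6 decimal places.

+√(5/22) = +0.476731

√[13·0!6!6!/13! · 2!4!0!6!2!10!] = √(2985984000/11)
  +(−1)^0/∏(0,0,4,0,2,6)! = 1/34560  (running 1/34560)
⟨..|..⟩ = √(2985984000/11)·(1/34560) = +0.476731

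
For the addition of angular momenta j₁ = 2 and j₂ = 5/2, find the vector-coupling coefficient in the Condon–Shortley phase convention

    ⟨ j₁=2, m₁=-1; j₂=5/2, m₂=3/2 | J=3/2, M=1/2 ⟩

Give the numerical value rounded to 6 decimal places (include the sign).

+0.138013

j₁+j₂−J=3  J+j₁−j₂=1  J−j₁+j₂=2  j₁+j₂+J+1=7
(j₁±m₁, j₂±m₂, J±M) = (1,3,4,1,2,1)
P² = 96/35
sum k=2..3:
  [2] +1/4 = 1/4
  [3] −1/6 = -1/6
S = 1/12
C² = P²·S² = 2/105 ; C = +0.138013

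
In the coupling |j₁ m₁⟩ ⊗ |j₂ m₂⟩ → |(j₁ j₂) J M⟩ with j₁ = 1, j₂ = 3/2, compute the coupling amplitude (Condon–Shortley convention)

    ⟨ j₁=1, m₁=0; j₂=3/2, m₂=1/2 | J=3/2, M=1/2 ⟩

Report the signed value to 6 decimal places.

j₁+j₂−J=1  J+j₁−j₂=1  J−j₁+j₂=2  j₁+j₂+J+1=5
(j₁±m₁, j₂±m₂, J±M) = (1,1,2,1,2,1)
P² = 4/15
sum k=0..1:
  [0] +1/2 = 1/2
  [1] −1/1 = -1
S = -1/2
C² = P²·S² = 1/15 ; C = -0.258199

−√(1/15) = -0.258199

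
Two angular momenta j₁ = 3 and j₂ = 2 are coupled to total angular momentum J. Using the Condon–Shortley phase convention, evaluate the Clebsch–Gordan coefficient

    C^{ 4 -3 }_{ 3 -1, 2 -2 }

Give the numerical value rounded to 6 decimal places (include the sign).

triangle: 1!·5!·3!/10! = 720/3628800
(j±m)!: 2!·4!·0!·4!·1!·7! = 5806080
prefactor² = (2J+1)·Δ·N² = 10368
  k=0: +1/(0!·1!·4!·0!·1!·3!) = 1/144
Σ = 1/144  ⇒  CG² = 10368·1/144² = 1/2
CG = +√(1/2) = +0.707107

+0.707107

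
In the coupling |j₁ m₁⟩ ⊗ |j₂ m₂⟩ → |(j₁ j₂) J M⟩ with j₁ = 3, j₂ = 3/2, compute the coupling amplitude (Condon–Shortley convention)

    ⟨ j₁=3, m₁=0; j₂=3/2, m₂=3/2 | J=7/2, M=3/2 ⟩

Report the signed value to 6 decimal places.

j₁+j₂−J=1  J+j₁−j₂=5  J−j₁+j₂=2  j₁+j₂+J+1=9
(j₁±m₁, j₂±m₂, J±M) = (3,3,3,0,5,2)
P² = 1920/7
sum k=1..1:
  [1] −1/24 = -1/24
S = -1/24
C² = P²·S² = 10/21 ; C = -0.690066

−√(10/21) ≈ -0.690066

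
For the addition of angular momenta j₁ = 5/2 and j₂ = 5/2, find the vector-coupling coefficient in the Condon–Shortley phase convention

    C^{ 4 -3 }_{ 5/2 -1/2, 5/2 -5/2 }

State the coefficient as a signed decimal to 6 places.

j₁+j₂−J=1  J+j₁−j₂=4  J−j₁+j₂=4  j₁+j₂+J+1=10
(j₁±m₁, j₂±m₂, J±M) = (2,3,0,5,1,7)
P² = 10368
sum k=0..0:
  [0] +1/144 = 1/144
S = 1/144
C² = P²·S² = 1/2 ; C = +0.707107

+0.707107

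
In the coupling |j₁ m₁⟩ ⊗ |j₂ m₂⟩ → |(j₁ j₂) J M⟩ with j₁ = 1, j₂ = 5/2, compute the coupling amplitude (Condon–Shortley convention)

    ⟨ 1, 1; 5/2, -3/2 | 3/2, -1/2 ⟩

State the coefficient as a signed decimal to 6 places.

+0.632456  (= +√(2/5))

√[4·2!0!3!/6! · 2!0!1!4!1!2!] = √(32/5)
  +(−1)^0/∏(0,2,0,1,0,2)! = 1/4  (running 1/4)
⟨..|..⟩ = √(32/5)·(1/4) = +0.632456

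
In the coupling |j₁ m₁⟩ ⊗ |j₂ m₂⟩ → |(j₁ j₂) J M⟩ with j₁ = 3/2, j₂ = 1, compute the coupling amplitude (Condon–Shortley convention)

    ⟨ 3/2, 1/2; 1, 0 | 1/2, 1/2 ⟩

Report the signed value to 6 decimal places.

−√(1/3) = -0.577350

j₁+j₂−J=2  J+j₁−j₂=1  J−j₁+j₂=0  j₁+j₂+J+1=4
(j₁±m₁, j₂±m₂, J±M) = (2,1,1,1,1,0)
P² = 1/3
sum k=1..1:
  [1] −1/1 = -1
S = -1
C² = P²·S² = 1/3 ; C = -0.577350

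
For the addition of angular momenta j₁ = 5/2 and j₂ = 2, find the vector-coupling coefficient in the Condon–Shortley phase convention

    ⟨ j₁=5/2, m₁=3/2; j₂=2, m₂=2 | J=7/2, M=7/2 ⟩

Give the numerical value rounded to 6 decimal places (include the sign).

triangle: 1!·4!·3!/9! = 144/362880
(j±m)!: 4!·1!·4!·0!·7!·0! = 2903040
prefactor² = (2J+1)·Δ·N² = 9216
  k=1: −1/(1!·0!·0!·3!·4!·0!) = -1/144
Σ = -1/144  ⇒  CG² = 9216·(-1/144)² = 4/9
CG = −√(4/9) = -0.666667

−√(4/9) ≈ -0.666667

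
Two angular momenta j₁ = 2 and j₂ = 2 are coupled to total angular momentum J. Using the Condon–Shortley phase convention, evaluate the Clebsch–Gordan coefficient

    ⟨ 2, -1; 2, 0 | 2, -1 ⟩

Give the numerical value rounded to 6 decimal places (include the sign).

-0.267261

triangle: 2!·2!·2!/7! = 8/5040
(j±m)!: 1!·3!·2!·2!·1!·3! = 144
prefactor² = (2J+1)·Δ·N² = 8/7
  k=1: −1/(1!·1!·2!·1!·0!·1!) = -1/2
  k=2: +1/(2!·0!·1!·0!·1!·2!) = 1/4
Σ = -1/4  ⇒  CG² = 8/7·(-1/4)² = 1/14
CG = −√(1/14) = -0.267261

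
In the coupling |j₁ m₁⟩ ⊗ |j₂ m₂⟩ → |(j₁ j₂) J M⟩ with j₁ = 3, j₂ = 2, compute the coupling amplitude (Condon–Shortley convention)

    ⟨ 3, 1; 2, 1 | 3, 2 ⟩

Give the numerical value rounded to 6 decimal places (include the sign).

-0.500000

triangle: 2!×4!×2!/9! = 96/362880
(j±m)!: 4!×2!×3!×1!×5!×1! = 34560
prefactor² = (2J+1)×Δ×N² = 64
  k=1: −1/(1!×1!×1!×2!×3!×0!) = -1/12
  k=2: +1/(2!×0!×0!×1!×4!×1!) = 1/48
Σ = -1/16  ⇒  CG² = 64×(-1/16)² = 1/4
CG = −√(1/4) = -0.500000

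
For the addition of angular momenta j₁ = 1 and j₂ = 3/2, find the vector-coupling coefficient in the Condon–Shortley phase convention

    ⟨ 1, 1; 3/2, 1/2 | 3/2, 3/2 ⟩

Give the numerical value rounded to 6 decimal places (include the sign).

+0.632456

j₁+j₂−J=1  J+j₁−j₂=1  J−j₁+j₂=2  j₁+j₂+J+1=5
(j₁±m₁, j₂±m₂, J±M) = (2,0,2,1,3,0)
P² = 8/5
sum k=0..0:
  [0] +1/2 = 1/2
S = 1/2
C² = P²·S² = 2/5 ; C = +0.632456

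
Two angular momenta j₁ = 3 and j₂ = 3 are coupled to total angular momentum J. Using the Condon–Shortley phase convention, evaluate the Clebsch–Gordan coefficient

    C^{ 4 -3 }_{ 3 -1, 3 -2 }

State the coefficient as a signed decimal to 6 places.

j₁+j₂−J=2  J+j₁−j₂=4  J−j₁+j₂=4  j₁+j₂+J+1=11
(j₁±m₁, j₂±m₂, J±M) = (2,4,1,5,1,7)
P² = 82944/11
sum k=0..1:
  [0] +1/288 = 1/288
  [1] −1/144 = -1/144
S = -1/288
C² = P²·S² = 1/11 ; C = -0.301511

-0.301511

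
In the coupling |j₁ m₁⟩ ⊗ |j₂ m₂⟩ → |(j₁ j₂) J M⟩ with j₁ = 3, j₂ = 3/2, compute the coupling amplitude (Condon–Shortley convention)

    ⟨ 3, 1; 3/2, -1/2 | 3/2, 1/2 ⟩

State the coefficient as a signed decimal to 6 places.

−√(12/35) ≈ -0.585540

√[4·3!3!0!/7! · 4!2!1!2!2!1!] = √(192/35)
  +(−1)^1/∏(1,2,1,0,2,0)! = -1/4  (running -1/4)
⟨..|..⟩ = √(192/35)·(-1/4) = -0.585540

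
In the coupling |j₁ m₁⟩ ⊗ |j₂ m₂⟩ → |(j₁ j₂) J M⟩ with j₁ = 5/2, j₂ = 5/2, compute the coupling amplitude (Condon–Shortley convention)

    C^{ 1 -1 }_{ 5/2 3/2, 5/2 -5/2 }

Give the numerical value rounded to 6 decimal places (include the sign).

+0.377964  (= +√(1/7))

j₁+j₂−J=4  J+j₁−j₂=1  J−j₁+j₂=1  j₁+j₂+J+1=7
(j₁±m₁, j₂±m₂, J±M) = (4,1,0,5,0,2)
P² = 576/7
sum k=0..0:
  [0] +1/24 = 1/24
S = 1/24
C² = P²·S² = 1/7 ; C = +0.377964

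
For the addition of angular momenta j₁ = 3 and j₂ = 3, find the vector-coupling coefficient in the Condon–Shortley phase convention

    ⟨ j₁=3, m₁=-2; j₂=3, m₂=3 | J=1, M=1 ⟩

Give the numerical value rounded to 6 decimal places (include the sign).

triangle: 5!×1!×1!/8! = 120/40320
(j±m)!: 1!×5!×6!×0!×2!×0! = 172800
prefactor² = (2J+1)×Δ×N² = 10800/7
  k=5: −1/(5!×0!×0!×1!×1!×0!) = -1/120
Σ = -1/120  ⇒  CG² = 10800/7×(-1/120)² = 3/28
CG = −√(3/28) = -0.327327

−√(3/28) = -0.327327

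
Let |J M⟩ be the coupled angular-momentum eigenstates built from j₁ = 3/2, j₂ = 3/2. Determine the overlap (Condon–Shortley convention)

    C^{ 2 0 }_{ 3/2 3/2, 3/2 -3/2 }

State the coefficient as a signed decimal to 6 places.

+√(1/4) = +0.500000

j₁+j₂−J=1  J+j₁−j₂=2  J−j₁+j₂=2  j₁+j₂+J+1=6
(j₁±m₁, j₂±m₂, J±M) = (3,0,0,3,2,2)
P² = 4
sum k=0..0:
  [0] +1/4 = 1/4
S = 1/4
C² = P²·S² = 1/4 ; C = +0.500000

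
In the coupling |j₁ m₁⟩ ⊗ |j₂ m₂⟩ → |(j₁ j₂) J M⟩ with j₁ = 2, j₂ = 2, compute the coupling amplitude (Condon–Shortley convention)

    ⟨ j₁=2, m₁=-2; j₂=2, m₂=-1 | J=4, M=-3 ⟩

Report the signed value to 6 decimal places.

+0.707107  (= +√(1/2))

triangle: 0!·4!·4!/9! = 576/362880
(j±m)!: 0!·4!·1!·3!·1!·7! = 725760
prefactor² = (2J+1)·Δ·N² = 10368
  k=0: +1/(0!·0!·4!·1!·0!·3!) = 1/144
Σ = 1/144  ⇒  CG² = 10368·1/144² = 1/2
CG = +√(1/2) = +0.707107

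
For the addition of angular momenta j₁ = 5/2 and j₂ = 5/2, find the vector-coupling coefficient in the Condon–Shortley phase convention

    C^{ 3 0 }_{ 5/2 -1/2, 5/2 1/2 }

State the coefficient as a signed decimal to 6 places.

-0.298142  (= −√(4/45))

triangle: 2!·3!·3!/9! = 72/362880
(j±m)!: 2!·3!·3!·2!·3!·3! = 5184
prefactor² = (2J+1)·Δ·N² = 36/5
  k=0: +1/(0!·2!·3!·3!·0!·0!) = 1/72
  k=1: −1/(1!·1!·2!·2!·1!·1!) = -1/4
  k=2: +1/(2!·0!·1!·1!·2!·2!) = 1/8
Σ = -1/9  ⇒  CG² = 36/5·(-1/9)² = 4/45
CG = −√(4/45) = -0.298142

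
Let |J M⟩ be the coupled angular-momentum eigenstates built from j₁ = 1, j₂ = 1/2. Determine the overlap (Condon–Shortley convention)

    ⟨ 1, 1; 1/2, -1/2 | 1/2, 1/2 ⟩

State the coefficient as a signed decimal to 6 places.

√[2·1!1!0!/3! · 2!0!0!1!1!0!] = √(2/3)
  +(−1)^0/∏(0,1,0,0,1,0)! = 1  (running 1)
⟨..|..⟩ = √(2/3)·(1) = +0.816497

+0.816497  (= +√(2/3))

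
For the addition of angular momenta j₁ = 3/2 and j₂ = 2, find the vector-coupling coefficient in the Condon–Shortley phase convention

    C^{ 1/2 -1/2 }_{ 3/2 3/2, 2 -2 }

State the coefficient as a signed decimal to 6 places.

+0.632456

j₁+j₂−J=3  J+j₁−j₂=0  J−j₁+j₂=1  j₁+j₂+J+1=5
(j₁±m₁, j₂±m₂, J±M) = (3,0,0,4,0,1)
P² = 72/5
sum k=0..0:
  [0] +1/6 = 1/6
S = 1/6
C² = P²·S² = 2/5 ; C = +0.632456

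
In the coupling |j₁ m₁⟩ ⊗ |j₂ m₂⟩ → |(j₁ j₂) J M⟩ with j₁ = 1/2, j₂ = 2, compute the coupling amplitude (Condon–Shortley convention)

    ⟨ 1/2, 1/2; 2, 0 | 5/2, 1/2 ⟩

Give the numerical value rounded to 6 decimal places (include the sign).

triangle: 0!·1!·4!/6! = 24/720
(j±m)!: 1!·0!·2!·2!·3!·2! = 48
prefactor² = (2J+1)·Δ·N² = 48/5
  k=0: +1/(0!·0!·0!·2!·1!·2!) = 1/4
Σ = 1/4  ⇒  CG² = 48/5·1/4² = 3/5
CG = +√(3/5) = +0.774597

+√(3/5) ≈ +0.774597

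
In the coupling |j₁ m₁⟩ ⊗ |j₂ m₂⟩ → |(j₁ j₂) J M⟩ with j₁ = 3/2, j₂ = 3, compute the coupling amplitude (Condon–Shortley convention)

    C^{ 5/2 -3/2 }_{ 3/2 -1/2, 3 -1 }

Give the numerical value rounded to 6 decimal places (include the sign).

√[6·2!1!4!/8! · 1!2!2!4!1!4!] = √(576/35)
  +(−1)^1/∏(1,1,1,1,0,3)! = -1/6  (running -1/6)
  +(−1)^2/∏(2,0,0,0,1,4)! = 1/48  (running -7/48)
⟨..|..⟩ = √(576/35)·(-7/48) = -0.591608

-0.591608  (= −√(7/20))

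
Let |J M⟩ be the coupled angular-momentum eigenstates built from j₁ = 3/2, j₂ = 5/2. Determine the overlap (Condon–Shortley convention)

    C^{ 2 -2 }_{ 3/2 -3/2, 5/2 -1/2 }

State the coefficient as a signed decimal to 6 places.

√[5·2!1!3!/7! · 0!3!2!3!0!4!] = √(144/7)
  +(−1)^2/∏(2,0,1,0,0,3)! = 1/12  (running 1/12)
⟨..|..⟩ = √(144/7)·(1/12) = +0.377964

+0.377964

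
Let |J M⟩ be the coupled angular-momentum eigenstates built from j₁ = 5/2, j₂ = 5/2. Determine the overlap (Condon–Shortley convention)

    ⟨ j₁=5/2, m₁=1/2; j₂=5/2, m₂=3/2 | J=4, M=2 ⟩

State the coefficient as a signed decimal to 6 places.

−√(5/28) ≈ -0.422577

√[9·1!4!4!/10! · 3!2!4!1!6!2!] = √(20736/35)
  +(−1)^0/∏(0,1,2,4,2,0)! = 1/96  (running 1/96)
  +(−1)^1/∏(1,0,1,3,3,1)! = -1/36  (running -5/288)
⟨..|..⟩ = √(20736/35)·(-5/288) = -0.422577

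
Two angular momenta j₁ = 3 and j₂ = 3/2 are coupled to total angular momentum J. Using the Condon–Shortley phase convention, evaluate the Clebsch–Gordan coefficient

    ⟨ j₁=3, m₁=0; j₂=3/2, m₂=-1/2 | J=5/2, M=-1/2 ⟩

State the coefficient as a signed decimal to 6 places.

-0.414039  (= −√(6/35))

j₁+j₂−J=2  J+j₁−j₂=4  J−j₁+j₂=1  j₁+j₂+J+1=8
(j₁±m₁, j₂±m₂, J±M) = (3,3,1,2,2,3)
P² = 216/35
sum k=0..1:
  [0] +1/12 = 1/12
  [1] −1/4 = -1/4
S = -1/6
C² = P²·S² = 6/35 ; C = -0.414039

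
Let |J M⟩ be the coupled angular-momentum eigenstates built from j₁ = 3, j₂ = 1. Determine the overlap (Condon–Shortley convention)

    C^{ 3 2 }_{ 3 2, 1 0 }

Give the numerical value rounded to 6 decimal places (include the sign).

+√(1/3) = +0.577350

j₁+j₂−J=1  J+j₁−j₂=5  J−j₁+j₂=1  j₁+j₂+J+1=8
(j₁±m₁, j₂±m₂, J±M) = (5,1,1,1,5,1)
P² = 300
sum k=0..1:
  [0] +1/24 = 1/24
  [1] −1/120 = -1/120
S = 1/30
C² = P²·S² = 1/3 ; C = +0.577350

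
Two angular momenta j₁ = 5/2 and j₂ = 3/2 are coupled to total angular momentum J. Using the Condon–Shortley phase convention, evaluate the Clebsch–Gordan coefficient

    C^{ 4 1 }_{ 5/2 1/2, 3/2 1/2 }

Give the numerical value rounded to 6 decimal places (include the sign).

+√(15/28) = +0.731925

√[9·0!5!3!/9! · 3!2!2!1!5!3!] = √(2160/7)
  +(−1)^0/∏(0,0,2,2,3,1)! = 1/24  (running 1/24)
⟨..|..⟩ = √(2160/7)·(1/24) = +0.731925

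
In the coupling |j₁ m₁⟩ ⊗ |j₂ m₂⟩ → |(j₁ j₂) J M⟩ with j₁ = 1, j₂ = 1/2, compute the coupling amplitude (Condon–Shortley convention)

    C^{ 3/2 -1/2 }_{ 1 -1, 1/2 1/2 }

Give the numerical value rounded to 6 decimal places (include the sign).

+√(1/3) = +0.577350

j₁+j₂−J=0  J+j₁−j₂=2  J−j₁+j₂=1  j₁+j₂+J+1=4
(j₁±m₁, j₂±m₂, J±M) = (0,2,1,0,1,2)
P² = 4/3
sum k=0..0:
  [0] +1/2 = 1/2
S = 1/2
C² = P²·S² = 1/3 ; C = +0.577350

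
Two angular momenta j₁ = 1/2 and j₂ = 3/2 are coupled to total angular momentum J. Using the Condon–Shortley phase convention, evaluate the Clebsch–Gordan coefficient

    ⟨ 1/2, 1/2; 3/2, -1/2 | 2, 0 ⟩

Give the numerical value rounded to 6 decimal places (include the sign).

+√(1/2) ≈ +0.707107

j₁+j₂−J=0  J+j₁−j₂=1  J−j₁+j₂=3  j₁+j₂+J+1=5
(j₁±m₁, j₂±m₂, J±M) = (1,0,1,2,2,2)
P² = 2
sum k=0..0:
  [0] +1/2 = 1/2
S = 1/2
C² = P²·S² = 1/2 ; C = +0.707107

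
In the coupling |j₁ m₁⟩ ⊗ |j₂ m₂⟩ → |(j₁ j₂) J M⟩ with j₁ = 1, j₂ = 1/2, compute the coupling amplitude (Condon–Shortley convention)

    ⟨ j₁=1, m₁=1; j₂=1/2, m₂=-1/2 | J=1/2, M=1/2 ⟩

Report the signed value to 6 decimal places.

+0.816497

√[2·1!1!0!/3! · 2!0!0!1!1!0!] = √(2/3)
  +(−1)^0/∏(0,1,0,0,1,0)! = 1  (running 1)
⟨..|..⟩ = √(2/3)·(1) = +0.816497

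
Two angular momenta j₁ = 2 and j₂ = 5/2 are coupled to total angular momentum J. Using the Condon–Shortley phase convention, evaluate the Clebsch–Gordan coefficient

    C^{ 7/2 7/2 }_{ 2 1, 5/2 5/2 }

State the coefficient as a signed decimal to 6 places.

triangle: 1!·3!·4!/9! = 144/362880
(j±m)!: 3!·1!·5!·0!·7!·0! = 3628800
prefactor² = (2J+1)·Δ·N² = 11520
  k=1: −1/(1!·0!·0!·4!·3!·0!) = -1/144
Σ = -1/144  ⇒  CG² = 11520·(-1/144)² = 5/9
CG = −√(5/9) = -0.745356

−√(5/9) ≈ -0.745356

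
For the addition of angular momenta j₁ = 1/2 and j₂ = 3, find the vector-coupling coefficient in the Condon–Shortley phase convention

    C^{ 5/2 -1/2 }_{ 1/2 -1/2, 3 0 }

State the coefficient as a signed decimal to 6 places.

triangle: 1!×0!×5!/7! = 120/5040
(j±m)!: 0!×1!×3!×3!×2!×3! = 432
prefactor² = (2J+1)×Δ×N² = 432/7
  k=1: −1/(1!×0!×0!×2!×0!×3!) = -1/12
Σ = -1/12  ⇒  CG² = 432/7×(-1/12)² = 3/7
CG = −√(3/7) = -0.654654

-0.654654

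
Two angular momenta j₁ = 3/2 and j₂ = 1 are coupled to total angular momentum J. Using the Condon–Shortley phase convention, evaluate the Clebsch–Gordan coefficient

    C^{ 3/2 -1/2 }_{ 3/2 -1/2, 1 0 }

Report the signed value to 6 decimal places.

triangle: 1!×2!×1!/5! = 2/120
(j±m)!: 1!×2!×1!×1!×1!×2! = 4
prefactor² = (2J+1)×Δ×N² = 4/15
  k=0: +1/(0!×1!×2!×1!×0!×0!) = 1/2
  k=1: −1/(1!×0!×1!×0!×1!×1!) = -1
Σ = -1/2  ⇒  CG² = 4/15×(-1/2)² = 1/15
CG = −√(1/15) = -0.258199

−√(1/15) ≈ -0.258199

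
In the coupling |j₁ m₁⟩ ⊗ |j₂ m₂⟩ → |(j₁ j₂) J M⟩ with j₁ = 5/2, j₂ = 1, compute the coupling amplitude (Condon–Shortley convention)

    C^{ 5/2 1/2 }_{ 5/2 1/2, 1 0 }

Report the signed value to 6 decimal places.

+0.169031  (= +√(1/35))

triangle: 1!×4!×1!/7! = 24/5040
(j±m)!: 3!×2!×1!×1!×3!×2! = 144
prefactor² = (2J+1)×Δ×N² = 144/35
  k=0: +1/(0!×1!×2!×1!×2!×0!) = 1/4
  k=1: −1/(1!×0!×1!×0!×3!×1!) = -1/6
Σ = 1/12  ⇒  CG² = 144/35×1/12² = 1/35
CG = +√(1/35) = +0.169031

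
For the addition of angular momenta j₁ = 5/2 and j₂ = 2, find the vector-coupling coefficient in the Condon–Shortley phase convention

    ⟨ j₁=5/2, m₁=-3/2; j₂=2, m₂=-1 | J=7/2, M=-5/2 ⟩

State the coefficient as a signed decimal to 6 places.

−√(1/63) = -0.125988

j₁+j₂−J=1  J+j₁−j₂=4  J−j₁+j₂=3  j₁+j₂+J+1=9
(j₁±m₁, j₂±m₂, J±M) = (1,4,1,3,1,6)
P² = 2304/7
sum k=0..1:
  [0] +1/48 = 1/48
  [1] −1/36 = -1/36
S = -1/144
C² = P²·S² = 1/63 ; C = -0.125988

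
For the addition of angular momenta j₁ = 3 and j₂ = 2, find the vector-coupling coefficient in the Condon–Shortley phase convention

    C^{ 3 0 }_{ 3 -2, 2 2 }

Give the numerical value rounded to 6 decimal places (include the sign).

j₁+j₂−J=2  J+j₁−j₂=4  J−j₁+j₂=2  j₁+j₂+J+1=9
(j₁±m₁, j₂±m₂, J±M) = (1,5,4,0,3,3)
P² = 192
sum k=2..2:
  [2] +1/24 = 1/24
S = 1/24
C² = P²·S² = 1/3 ; C = +0.577350

+√(1/3) ≈ +0.577350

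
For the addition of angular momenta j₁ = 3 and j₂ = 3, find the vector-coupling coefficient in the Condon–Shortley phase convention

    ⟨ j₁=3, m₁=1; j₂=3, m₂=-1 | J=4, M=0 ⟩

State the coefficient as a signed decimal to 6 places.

j₁+j₂−J=2  J+j₁−j₂=4  J−j₁+j₂=4  j₁+j₂+J+1=11
(j₁±m₁, j₂±m₂, J±M) = (4,2,2,4,4,4)
P² = 663552/1925
sum k=0..2:
  [0] +1/32 = 1/32
  [1] −1/36 = -1/36
  [2] +1/1152 = 1/1152
S = 5/1152
C² = P²·S² = 1/154 ; C = +0.080582

+√(1/154) = +0.080582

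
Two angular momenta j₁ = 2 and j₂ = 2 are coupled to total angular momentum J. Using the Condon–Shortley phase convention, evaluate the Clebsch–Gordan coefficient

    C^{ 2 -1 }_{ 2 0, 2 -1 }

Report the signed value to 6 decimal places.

√[5·2!2!2!/7! · 2!2!1!3!1!3!] = √(8/7)
  +(−1)^0/∏(0,2,2,1,0,1)! = 1/4  (running 1/4)
  +(−1)^1/∏(1,1,1,0,1,2)! = -1/2  (running -1/4)
⟨..|..⟩ = √(8/7)·(-1/4) = -0.267261

-0.267261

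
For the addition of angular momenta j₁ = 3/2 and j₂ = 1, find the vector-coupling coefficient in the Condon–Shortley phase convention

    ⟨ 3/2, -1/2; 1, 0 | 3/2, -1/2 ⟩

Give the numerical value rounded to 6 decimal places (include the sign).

-0.258199  (= −√(1/15))

j₁+j₂−J=1  J+j₁−j₂=2  J−j₁+j₂=1  j₁+j₂+J+1=5
(j₁±m₁, j₂±m₂, J±M) = (1,2,1,1,1,2)
P² = 4/15
sum k=0..1:
  [0] +1/2 = 1/2
  [1] −1/1 = -1
S = -1/2
C² = P²·S² = 1/15 ; C = -0.258199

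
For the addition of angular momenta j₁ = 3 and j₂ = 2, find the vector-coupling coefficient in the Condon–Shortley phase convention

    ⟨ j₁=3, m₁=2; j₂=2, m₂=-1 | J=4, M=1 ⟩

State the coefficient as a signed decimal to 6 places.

√[9·1!5!3!/10! · 5!1!1!3!5!3!] = √(6480/7)
  +(−1)^0/∏(0,1,1,1,4,2)! = 1/48  (running 1/48)
  +(−1)^1/∏(1,0,0,0,5,3)! = -1/720  (running 7/360)
⟨..|..⟩ = √(6480/7)·(7/360) = +0.591608

+√(7/20) = +0.591608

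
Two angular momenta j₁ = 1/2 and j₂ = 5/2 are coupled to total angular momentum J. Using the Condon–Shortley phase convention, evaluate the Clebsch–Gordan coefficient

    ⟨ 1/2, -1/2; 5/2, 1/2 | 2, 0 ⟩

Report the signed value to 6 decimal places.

√[5·1!0!4!/6! · 0!1!3!2!2!2!] = √(8)
  +(−1)^1/∏(1,0,0,2,0,2)! = -1/4  (running -1/4)
⟨..|..⟩ = √(8)·(-1/4) = -0.707107

−√(1/2) = -0.707107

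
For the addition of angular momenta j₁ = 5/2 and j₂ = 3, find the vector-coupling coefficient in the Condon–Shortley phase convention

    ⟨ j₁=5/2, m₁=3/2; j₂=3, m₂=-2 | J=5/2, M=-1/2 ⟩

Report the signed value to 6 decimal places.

j₁+j₂−J=3  J+j₁−j₂=2  J−j₁+j₂=3  j₁+j₂+J+1=9
(j₁±m₁, j₂±m₂, J±M) = (4,1,1,5,2,3)
P² = 288/7
sum k=0..1:
  [0] +1/12 = 1/12
  [1] −1/24 = -1/24
S = 1/24
C² = P²·S² = 1/14 ; C = +0.267261

+0.267261  (= +√(1/14))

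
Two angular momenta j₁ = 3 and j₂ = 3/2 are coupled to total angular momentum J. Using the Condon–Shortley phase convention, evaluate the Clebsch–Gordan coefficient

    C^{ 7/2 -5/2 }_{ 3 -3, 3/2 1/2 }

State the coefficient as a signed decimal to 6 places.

j₁+j₂−J=1  J+j₁−j₂=5  J−j₁+j₂=2  j₁+j₂+J+1=9
(j₁±m₁, j₂±m₂, J±M) = (0,6,2,1,1,6)
P² = 38400/7
sum k=1..1:
  [1] −1/120 = -1/120
S = -1/120
C² = P²·S² = 8/21 ; C = -0.617213

−√(8/21) = -0.617213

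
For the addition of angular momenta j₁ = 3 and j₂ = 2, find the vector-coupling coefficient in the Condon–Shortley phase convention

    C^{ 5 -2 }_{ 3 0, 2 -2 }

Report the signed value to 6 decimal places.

triangle: 0!·6!·4!/11! = 17280/39916800
(j±m)!: 3!·3!·0!·4!·3!·7! = 26127360
prefactor² = (2J+1)·Δ·N² = 124416
  k=0: +1/(0!·0!·3!·0!·3!·4!) = 1/864
Σ = 1/864  ⇒  CG² = 124416·1/864² = 1/6
CG = +√(1/6) = +0.408248

+√(1/6) ≈ +0.408248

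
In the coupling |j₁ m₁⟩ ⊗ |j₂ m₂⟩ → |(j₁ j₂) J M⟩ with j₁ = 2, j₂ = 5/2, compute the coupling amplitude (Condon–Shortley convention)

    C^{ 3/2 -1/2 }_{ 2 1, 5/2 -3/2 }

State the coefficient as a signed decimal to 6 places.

-0.138013

j₁+j₂−J=3  J+j₁−j₂=1  J−j₁+j₂=2  j₁+j₂+J+1=7
(j₁±m₁, j₂±m₂, J±M) = (3,1,1,4,1,2)
P² = 96/35
sum k=0..1:
  [0] +1/6 = 1/6
  [1] −1/4 = -1/4
S = -1/12
C² = P²·S² = 2/105 ; C = -0.138013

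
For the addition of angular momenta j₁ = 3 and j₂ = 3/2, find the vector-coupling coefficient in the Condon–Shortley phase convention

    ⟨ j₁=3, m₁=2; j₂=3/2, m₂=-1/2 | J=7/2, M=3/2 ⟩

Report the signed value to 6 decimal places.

+0.654654  (= +√(3/7))

triangle: 1!*5!*2!/9! = 240/362880
(j±m)!: 5!*1!*1!*2!*5!*2! = 57600
prefactor² = (2J+1)*Δ*N² = 6400/21
  k=0: +1/(0!*1!*1!*1!*4!*1!) = 1/24
  k=1: −1/(1!*0!*0!*0!*5!*2!) = -1/240
Σ = 3/80  ⇒  CG² = 6400/21*3/80² = 3/7
CG = +√(3/7) = +0.654654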